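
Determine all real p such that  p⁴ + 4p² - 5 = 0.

Let u = p². The equation becomes u² + 4u - 5 = 0.
Factor: (u + 5)(u - 1) = 0, so u = -5 or u = 1.
p² = -5 < 0 has no real solution.
p² = 1 gives p = ±1.

p = -1 or p = 1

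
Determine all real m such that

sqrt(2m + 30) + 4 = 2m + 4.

Isolate the radical: sqrt(2m + 30) = 2m.
Square both sides: 2m + 30 = (2m)^2.
Expand and rearrange: 4m^2 - 2m - 30 = 0.
Solving gives m = 3 or m = -2.5.
Check each candidate in the original equation:
  m = 3: sqrt(36) = 6, while 2m = 6 — valid.
  m = -2.5: sqrt(25) = 5, while 2m = -5 — extraneous.

m = 3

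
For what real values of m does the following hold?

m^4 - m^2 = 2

m = -1.4142 or m = 1.4142

Let u = m^2. The equation becomes u^2 - u - 2 = 0.
Factor: (u + 1)(u - 2) = 0, so u = -1 or u = 2.
m^2 = -1 < 0 has no real solution.
m^2 = 2 gives m = +/-sqrt(2) ~= +/-1.4142.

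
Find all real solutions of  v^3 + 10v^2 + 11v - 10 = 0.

Possible rational roots are divisors of -10. Testing v = -2 gives 0, so (v + 2) is a factor.
Divide: v^3 + 10v^2 + 11v - 10 = (v + 2)(v^2 + 8v - 5).
Apply the quadratic formula to v^2 + 8v - 5 = 0: v = (-8 +/- sqrt(84))/2, i.e. v ~= 0.5826 or v ~= -8.5826.

v = -8.5826 or v = -2 or v = 0.5826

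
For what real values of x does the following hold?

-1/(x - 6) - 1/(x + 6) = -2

Multiply both sides by (x - 6)(x + 6):
-(x + 6) - (x - 6) = -2(x - 6)(x + 6).
Expand and collect terms: -2x² + 2x + 72 = 0.
By the quadratic formula, x = (-2 ± √580) / -4, so x ≈ -5.5208 or x ≈ 6.5208.
Neither value makes a denominator zero (x ≠ 6, x ≠ -6), so both are valid.

x = -5.5208 or x = 6.5208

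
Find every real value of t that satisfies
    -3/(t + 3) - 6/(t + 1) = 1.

Multiply both sides by (t + 3)(t + 1):
-3(t + 1) - 6(t + 3) = (t + 3)(t + 1).
Expand and collect terms: t^2 + 13t + 24 = 0.
By the quadratic formula, t = (-13 +/- sqrt(73)) / 2, so t ~= -2.228 or t ~= -10.772.
Neither value makes a denominator zero (t != -3, t != -1), so both are valid.

t = -10.772 or t = -2.228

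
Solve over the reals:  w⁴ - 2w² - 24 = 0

Let u = w². The equation becomes u² - 2u - 24 = 0.
Factor: (u - 6)(u + 4) = 0, so u = 6 or u = -4.
w² = 6 gives w = ±√(6) ≈ ±2.4495.
w² = -4 < 0 has no real solution.

w = -2.4495 or w = 2.4495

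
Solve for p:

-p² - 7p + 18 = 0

p = -9 or p = 2

Factor: -1(p - 2)(p + 9) = 0.
So p = 2 or p = -9.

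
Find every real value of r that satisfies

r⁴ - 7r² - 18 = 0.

Let u = r². The equation becomes u² - 7u - 18 = 0.
Factor: (u + 2)(u - 9) = 0, so u = -2 or u = 9.
r² = -2 < 0 has no real solution.
r² = 9 gives r = ±3.

r = -3 or r = 3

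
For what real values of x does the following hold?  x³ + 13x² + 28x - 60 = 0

Possible rational roots are divisors of -60. Testing x = -5 gives 0, so (x + 5) is a factor.
Divide: x³ + 13x² + 28x - 60 = (x + 5)(x² + 8x - 12).
Apply the quadratic formula to x² + 8x - 12 = 0: x = (-8 ± √112)/2, i.e. x ≈ 1.2915 or x ≈ -9.2915.

x = -9.2915 or x = -5 or x = 1.2915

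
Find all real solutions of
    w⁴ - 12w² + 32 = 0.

Let u = w². The equation becomes u² - 12u + 32 = 0.
Factor: (u - 4)(u - 8) = 0, so u = 4 or u = 8.
w² = 4 gives w = ±2.
w² = 8 gives w = ±2·√(2) ≈ ±2.8284.

w = -2.8284 or w = -2 or w = 2 or w = 2.8284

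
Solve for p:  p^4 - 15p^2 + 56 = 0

p = -2.8284 or p = -2.6458 or p = 2.6458 or p = 2.8284

Let u = p^2. The equation becomes u^2 - 15u + 56 = 0.
Factor: (u - 8)(u - 7) = 0, so u = 8 or u = 7.
p^2 = 8 gives p = +/-2*sqrt(2) ~= +/-2.8284.
p^2 = 7 gives p = +/-sqrt(7) ~= +/-2.6458.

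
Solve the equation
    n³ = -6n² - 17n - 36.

Rearrange: n³ + 6n² + 17n + 36 = 0.
Possible rational roots are divisors of 36. Testing n = -4 gives 0, so (n + 4) is a factor.
Divide: n³ + 6n² + 17n + 36 = (n + 4)(n² + 2n + 9).
The quadratic n² + 2n + 9 has discriminant -32 < 0, so no further real roots.

n = -4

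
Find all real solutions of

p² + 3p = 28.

p = -7 or p = 4

Bring every term to one side: p² + 3p - 28 = 0.
Factor: (p - 4)(p + 7) = 0.
So p = 4 or p = -7.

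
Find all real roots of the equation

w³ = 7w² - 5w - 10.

Rearrange: w³ - 7w² + 5w + 10 = 0.
Possible rational roots are divisors of 10. Testing w = 2 gives 0, so (w - 2) is a factor.
Divide: w³ - 7w² + 5w + 10 = (w - 2)(w² - 5w - 5).
Apply the quadratic formula to w² - 5w - 5 = 0: w = (5 ± √45)/2, i.e. w ≈ 5.8541 or w ≈ -0.8541.

w = -0.8541 or w = 2 or w = 5.8541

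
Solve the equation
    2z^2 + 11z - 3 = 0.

Discriminant: (11)^2 - 4*2*(-3) = 145.
Quadratic formula: z = (-11 +/- sqrt(145)) / 4.
So z = -11/4 + sqrt(145)/4 ~= 0.2604 or z = -sqrt(145)/4 - 11/4 ~= -5.7604.

z = -5.7604 or z = 0.2604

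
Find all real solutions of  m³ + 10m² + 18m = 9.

m = -7.4051 or m = -3 or m = 0.4051

Rearrange: m³ + 10m² + 18m - 9 = 0.
Possible rational roots are divisors of -9. Testing m = -3 gives 0, so (m + 3) is a factor.
Divide: m³ + 10m² + 18m - 9 = (m + 3)(m² + 7m - 3).
Apply the quadratic formula to m² + 7m - 3 = 0: m = (-7 ± √61)/2, i.e. m ≈ 0.4051 or m ≈ -7.4051.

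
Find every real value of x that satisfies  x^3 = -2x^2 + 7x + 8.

x = -3.3723 or x = -1 or x = 2.3723

Rearrange: x^3 + 2x^2 - 7x - 8 = 0.
Possible rational roots are divisors of -8. Testing x = -1 gives 0, so (x + 1) is a factor.
Divide: x^3 + 2x^2 - 7x - 8 = (x + 1)(x^2 + x - 8).
Apply the quadratic formula to x^2 + x - 8 = 0: x = (-1 +/- sqrt(33))/2, i.e. x ~= 2.3723 or x ~= -3.3723.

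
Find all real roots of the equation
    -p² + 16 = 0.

p = -4 or p = 4

Factor: -1(p + 4)(p - 4) = 0.
So p = -4 or p = 4.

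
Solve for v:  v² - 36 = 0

Factor: (v - 6)(v + 6) = 0.
So v = 6 or v = -6.

v = -6 or v = 6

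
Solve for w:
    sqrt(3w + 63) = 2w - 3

Square both sides: 3w + 63 = (2w - 3)^2.
Expand and rearrange: 4w^2 - 15w - 54 = 0.
Solving gives w = 6 or w = -2.25.
Check each candidate in the original equation:
  w = 6: sqrt(81) = 9, while 2w - 3 = 9 — valid.
  w = -2.25: sqrt(56.25) = 7.5, while 2w - 3 = -7.5 — extraneous.

w = 6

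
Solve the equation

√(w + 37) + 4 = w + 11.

w = -1

Isolate the radical: √(w + 37) = w + 7.
Square both sides: w + 37 = (w + 7)².
Expand and rearrange: w² + 13w + 12 = 0.
Solving gives w = -1 or w = -12.
Check each candidate in the original equation:
  w = -1: √(36) = 6, while w + 7 = 6 — valid.
  w = -12: √(25) = 5, while w + 7 = -5 — extraneous.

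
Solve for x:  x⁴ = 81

x = -3 or x = 3

Let u = x². The equation becomes u² - 81 = 0.
Factor: (u - 9)(u + 9) = 0, so u = 9 or u = -9.
x² = 9 gives x = ±3.
x² = -9 < 0 has no real solution.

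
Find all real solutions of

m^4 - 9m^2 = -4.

Let u = m^2. The equation becomes u^2 - 9u + 4 = 0.
By the quadratic formula, u = sqrt(65)/2 + 9/2 or u = 9/2 - sqrt(65)/2.
m^2 = sqrt(65)/2 + 9/2 gives m = +/-sqrt(sqrt(65)/2 + 9/2) ~= +/-2.9208.
m^2 = 9/2 - sqrt(65)/2 gives m = +/-sqrt(9/2 - sqrt(65)/2) ~= +/-0.6847.

m = -2.9208 or m = -0.6847 or m = 0.6847 or m = 2.9208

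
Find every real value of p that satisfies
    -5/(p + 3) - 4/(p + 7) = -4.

Multiply both sides by (p + 3)(p + 7):
-5(p + 7) - 4(p + 3) = -4(p + 3)(p + 7).
Expand and collect terms: -4p^2 - 31p - 37 = 0.
By the quadratic formula, p = (31 +/- sqrt(369)) / -8, so p ~= -6.2762 or p ~= -1.4738.
Neither value makes a denominator zero (p != -3, p != -7), so both are valid.

p = -6.2762 or p = -1.4738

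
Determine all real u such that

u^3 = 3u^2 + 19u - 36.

Rearrange: u^3 - 3u^2 - 19u + 36 = 0.
Possible rational roots are divisors of 36. Testing u = -4 gives 0, so (u + 4) is a factor.
Divide: u^3 - 3u^2 - 19u + 36 = (u + 4)(u^2 - 7u + 9).
Apply the quadratic formula to u^2 - 7u + 9 = 0: u = (7 +/- sqrt(13))/2, i.e. u ~= 5.3028 or u ~= 1.6972.

u = -4 or u = 1.6972 or u = 5.3028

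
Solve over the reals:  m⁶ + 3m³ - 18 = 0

m = -1.8171 or m = 1.4422

Let u = m³. The equation becomes u² + 3u - 18 = 0.
Factor: (u + 6)(u - 3) = 0, so u = -6 or u = 3.
m³ = -6 gives m = -∛(6) ≈ -1.8171.
m³ = 3 gives m = ∛(3) ≈ 1.4422.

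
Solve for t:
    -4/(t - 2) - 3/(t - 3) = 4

t = 0.557 or t = 2.693

Multiply both sides by (t - 2)(t - 3):
-4(t - 3) - 3(t - 2) = 4(t - 2)(t - 3).
Expand and collect terms: 4t^2 - 13t + 6 = 0.
By the quadratic formula, t = (13 +/- sqrt(73)) / 8, so t ~= 2.693 or t ~= 0.557.
Neither value makes a denominator zero (t != 2, t != 3), so both are valid.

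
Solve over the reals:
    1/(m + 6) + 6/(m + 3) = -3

m = -6.7208 or m = -4.6126

Multiply both sides by (m + 6)(m + 3):
(m + 3) + 6(m + 6) = -3(m + 6)(m + 3).
Expand and collect terms: -3m² - 34m - 93 = 0.
By the quadratic formula, m = (34 ± √40) / -6, so m ≈ -6.7208 or m ≈ -4.6126.
Neither value makes a denominator zero (m ≠ -6, m ≠ -3), so both are valid.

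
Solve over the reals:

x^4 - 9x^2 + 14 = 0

x = -2.6458 or x = -1.4142 or x = 1.4142 or x = 2.6458

Let u = x^2. The equation becomes u^2 - 9u + 14 = 0.
Factor: (u - 2)(u - 7) = 0, so u = 2 or u = 7.
x^2 = 2 gives x = +/-sqrt(2) ~= +/-1.4142.
x^2 = 7 gives x = +/-sqrt(7) ~= +/-2.6458.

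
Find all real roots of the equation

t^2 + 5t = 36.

Bring every term to one side: t^2 + 5t - 36 = 0.
Factor: (t - 4)(t + 9) = 0.
So t = 4 or t = -9.

t = -9 or t = 4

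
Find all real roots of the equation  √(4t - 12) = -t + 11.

Square both sides: 4t - 12 = (-t + 11)².
Expand and rearrange: t² - 26t + 133 = 0.
Solving gives t = 19 or t = 7.
Check each candidate in the original equation:
  t = 19: √(64) = 8, while -t + 11 = -8 — extraneous.
  t = 7: √(16) = 4, while -t + 11 = 4 — valid.

t = 7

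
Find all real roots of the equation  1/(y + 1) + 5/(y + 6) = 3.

Multiply both sides by (y + 1)(y + 6):
(y + 6) + 5(y + 1) = 3(y + 1)(y + 6).
Expand and collect terms: 3y² + 15y + 7 = 0.
By the quadratic formula, y = (-15 ± √141) / 6, so y ≈ -0.5209 or y ≈ -4.4791.
Neither value makes a denominator zero (y ≠ -1, y ≠ -6), so both are valid.

y = -4.4791 or y = -0.5209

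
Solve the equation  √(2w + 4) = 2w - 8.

w = 6

Square both sides: 2w + 4 = (2w - 8)².
Expand and rearrange: 4w² - 34w + 60 = 0.
Solving gives w = 6 or w = 2.5.
Check each candidate in the original equation:
  w = 6: √(16) = 4, while 2w - 8 = 4 — valid.
  w = 2.5: √(9) = 3, while 2w - 8 = -3 — extraneous.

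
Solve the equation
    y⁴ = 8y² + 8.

y = -2.9831 or y = 2.9831

Let u = y². The equation becomes u² - 8u - 8 = 0.
By the quadratic formula, u = 4 + 2·√(6) or u = 4 - 2·√(6).
y² = 4 + 2·√(6) gives y = ±√(4 + 2·√(6)) ≈ ±2.9831.
y² = 4 - 2·√(6) < 0 has no real solution.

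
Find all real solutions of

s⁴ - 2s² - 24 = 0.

s = -2.4495 or s = 2.4495

Let u = s². The equation becomes u² - 2u - 24 = 0.
Factor: (u - 6)(u + 4) = 0, so u = 6 or u = -4.
s² = 6 gives s = ±√(6) ≈ ±2.4495.
s² = -4 < 0 has no real solution.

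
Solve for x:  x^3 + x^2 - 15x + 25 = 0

Possible rational roots are divisors of 25. Testing x = -5 gives 0, so (x + 5) is a factor.
Divide: x^3 + x^2 - 15x + 25 = (x + 5)(x^2 - 4x + 5).
The quadratic x^2 - 4x + 5 has discriminant -4 < 0, so no further real roots.

x = -5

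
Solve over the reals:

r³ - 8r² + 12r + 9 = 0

Possible rational roots are divisors of 9. Testing r = 3 gives 0, so (r - 3) is a factor.
Divide: r³ - 8r² + 12r + 9 = (r - 3)(r² - 5r - 3).
Apply the quadratic formula to r² - 5r - 3 = 0: r = (5 ± √37)/2, i.e. r ≈ 5.5414 or r ≈ -0.5414.

r = -0.5414 or r = 3 or r = 5.5414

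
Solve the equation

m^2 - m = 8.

m = -2.3723 or m = 3.3723

Rearrange to standard form: m^2 - m - 8 = 0.
Discriminant: (-1)^2 - 4*1*(-8) = 33.
Quadratic formula: m = (1 +/- sqrt(33)) / 2.
So m = 1/2 + sqrt(33)/2 ~= 3.3723 or m = 1/2 - sqrt(33)/2 ~= -2.3723.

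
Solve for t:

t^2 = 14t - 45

t = 5 or t = 9

Bring every term to one side: t^2 - 14t + 45 = 0.
Factor: (t - 9)(t - 5) = 0.
So t = 9 or t = 5.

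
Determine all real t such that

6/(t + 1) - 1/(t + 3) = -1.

t = -5 or t = -4

Multiply both sides by (t + 1)(t + 3):
6(t + 3) - (t + 1) = -(t + 1)(t + 3).
Expand and collect terms: -t² - 9t - 20 = 0.
Factor or apply the quadratic formula: t = -5 or t = -4.
Neither value makes a denominator zero (t ≠ -1, t ≠ -3), so both are valid.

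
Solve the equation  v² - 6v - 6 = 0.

Discriminant: (-6)² − 4·1·(-6) = 60.
Quadratic formula: v = (6 ± √60) / 2.
So v = 3 + √(15) ≈ 6.873 or v = 3 - √(15) ≈ -0.873.

v = -0.873 or v = 6.873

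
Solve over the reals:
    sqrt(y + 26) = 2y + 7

y = -1

Square both sides: y + 26 = (2y + 7)^2.
Expand and rearrange: 4y^2 + 27y + 23 = 0.
Solving gives y = -1 or y = -5.75.
Check each candidate in the original equation:
  y = -1: sqrt(25) = 5, while 2y + 7 = 5 — valid.
  y = -5.75: sqrt(20.25) = 4.5, while 2y + 7 = -4.5 — extraneous.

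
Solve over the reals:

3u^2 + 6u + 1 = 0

Discriminant: (6)^2 - 4*3*1 = 24.
Quadratic formula: u = (-6 +/- sqrt(24)) / 6.
So u = -1 + sqrt(6)/3 ~= -0.1835 or u = -1 - sqrt(6)/3 ~= -1.8165.

u = -1.8165 or u = -0.1835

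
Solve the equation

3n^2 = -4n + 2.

Rearrange to standard form: 3n^2 + 4n - 2 = 0.
Discriminant: (4)^2 - 4*3*(-2) = 40.
Quadratic formula: n = (-4 +/- sqrt(40)) / 6.
So n = -2/3 + sqrt(10)/3 ~= 0.3874 or n = -sqrt(10)/3 - 2/3 ~= -1.7208.

n = -1.7208 or n = 0.3874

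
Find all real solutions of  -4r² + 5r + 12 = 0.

r = -1.2164 or r = 2.4664

Discriminant: (5)² − 4·(-4)·12 = 217.
Quadratic formula: r = (-5 ± √217) / (-8).
So r = 5/8 - √(217)/8 ≈ -1.2164 or r = 5/8 + √(217)/8 ≈ 2.4664.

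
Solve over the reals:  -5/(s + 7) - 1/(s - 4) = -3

Multiply both sides by (s + 7)(s - 4):
-5(s - 4) - (s + 7) = -3(s + 7)(s - 4).
Expand and collect terms: -3s² - 3s + 71 = 0.
By the quadratic formula, s = (3 ± √861) / -6, so s ≈ -5.3905 or s ≈ 4.3905.
Neither value makes a denominator zero (s ≠ -7, s ≠ 4), so both are valid.

s = -5.3905 or s = 4.3905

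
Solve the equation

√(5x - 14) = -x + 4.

Square both sides: 5x - 14 = (-x + 4)².
Expand and rearrange: x² - 13x + 30 = 0.
Solving gives x = 10 or x = 3.
Check each candidate in the original equation:
  x = 10: √(36) = 6, while -x + 4 = -6 — extraneous.
  x = 3: √(1) = 1, while -x + 4 = 1 — valid.

x = 3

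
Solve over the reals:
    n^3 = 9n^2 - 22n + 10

n = 0.5858 or n = 3.4142 or n = 5

Rearrange: n^3 - 9n^2 + 22n - 10 = 0.
Possible rational roots are divisors of -10. Testing n = 5 gives 0, so (n - 5) is a factor.
Divide: n^3 - 9n^2 + 22n - 10 = (n - 5)(n^2 - 4n + 2).
Apply the quadratic formula to n^2 - 4n + 2 = 0: n = (4 +/- sqrt(8))/2, i.e. n ~= 3.4142 or n ~= 0.5858.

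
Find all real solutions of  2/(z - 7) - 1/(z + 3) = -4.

z = -2.7365 or z = 6.4865

Multiply both sides by (z - 7)(z + 3):
2(z + 3) - (z - 7) = -4(z - 7)(z + 3).
Expand and collect terms: -4z² + 15z + 71 = 0.
By the quadratic formula, z = (-15 ± √1361) / -8, so z ≈ -2.7365 or z ≈ 6.4865.
Neither value makes a denominator zero (z ≠ 7, z ≠ -3), so both are valid.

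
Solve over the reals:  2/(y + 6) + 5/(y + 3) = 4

Multiply both sides by (y + 6)(y + 3):
2(y + 3) + 5(y + 6) = 4(y + 6)(y + 3).
Expand and collect terms: 4y² + 29y + 36 = 0.
By the quadratic formula, y = (-29 ± √265) / 8, so y ≈ -1.5901 or y ≈ -5.6599.
Neither value makes a denominator zero (y ≠ -6, y ≠ -3), so both are valid.

y = -5.6599 or y = -1.5901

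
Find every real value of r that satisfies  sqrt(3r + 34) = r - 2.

Square both sides: 3r + 34 = (r - 2)^2.
Expand and rearrange: r^2 - 7r - 30 = 0.
Solving gives r = 10 or r = -3.
Check each candidate in the original equation:
  r = 10: sqrt(64) = 8, while r - 2 = 8 — valid.
  r = -3: sqrt(25) = 5, while r - 2 = -5 — extraneous.

r = 10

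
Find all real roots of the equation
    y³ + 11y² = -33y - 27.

y = -6.6458 or y = -3 or y = -1.3542

Rearrange: y³ + 11y² + 33y + 27 = 0.
Possible rational roots are divisors of 27. Testing y = -3 gives 0, so (y + 3) is a factor.
Divide: y³ + 11y² + 33y + 27 = (y + 3)(y² + 8y + 9).
Apply the quadratic formula to y² + 8y + 9 = 0: y = (-8 ± √28)/2, i.e. y ≈ -1.3542 or y ≈ -6.6458.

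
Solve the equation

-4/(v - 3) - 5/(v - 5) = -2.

v = 3.6883 or v = 8.8117

Multiply both sides by (v - 3)(v - 5):
-4(v - 5) - 5(v - 3) = -2(v - 3)(v - 5).
Expand and collect terms: -2v² + 25v - 65 = 0.
By the quadratic formula, v = (-25 ± √105) / -4, so v ≈ 3.6883 or v ≈ 8.8117.
Neither value makes a denominator zero (v ≠ 3, v ≠ 5), so both are valid.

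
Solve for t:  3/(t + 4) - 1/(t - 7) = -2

t = -5.442 or t = 7.442

Multiply both sides by (t + 4)(t - 7):
3(t - 7) - (t + 4) = -2(t + 4)(t - 7).
Expand and collect terms: -2t^2 + 4t + 81 = 0.
By the quadratic formula, t = (-4 +/- sqrt(664)) / -4, so t ~= -5.442 or t ~= 7.442.
Neither value makes a denominator zero (t != -4, t != 7), so both are valid.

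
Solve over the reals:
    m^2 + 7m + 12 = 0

Factor: (m + 4)(m + 3) = 0.
So m = -4 or m = -3.

m = -4 or m = -3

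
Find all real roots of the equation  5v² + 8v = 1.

v = -1.7165 or v = 0.1165

Rearrange to standard form: 5v² + 8v - 1 = 0.
Discriminant: (8)² − 4·5·(-1) = 84.
Quadratic formula: v = (-8 ± √84) / 10.
So v = -4/5 + √(21)/5 ≈ 0.1165 or v = -√(21)/5 - 4/5 ≈ -1.7165.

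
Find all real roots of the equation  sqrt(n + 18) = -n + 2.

n = -2

Square both sides: n + 18 = (-n + 2)^2.
Expand and rearrange: n^2 - 5n - 14 = 0.
Solving gives n = 7 or n = -2.
Check each candidate in the original equation:
  n = 7: sqrt(25) = 5, while -n + 2 = -5 — extraneous.
  n = -2: sqrt(16) = 4, while -n + 2 = 4 — valid.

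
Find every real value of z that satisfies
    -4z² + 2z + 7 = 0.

z = -1.0963 or z = 1.5963

Discriminant: (2)² − 4·(-4)·7 = 116.
Quadratic formula: z = (-2 ± √116) / (-8).
So z = 1/4 - √(29)/4 ≈ -1.0963 or z = 1/4 + √(29)/4 ≈ 1.5963.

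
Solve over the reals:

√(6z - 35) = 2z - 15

z = 10

Square both sides: 6z - 35 = (2z - 15)².
Expand and rearrange: 4z² - 66z + 260 = 0.
Solving gives z = 10 or z = 6.5.
Check each candidate in the original equation:
  z = 10: √(25) = 5, while 2z - 15 = 5 — valid.
  z = 6.5: √(4) = 2, while 2z - 15 = -2 — extraneous.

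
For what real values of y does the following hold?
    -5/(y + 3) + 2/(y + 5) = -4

y = -5.3252 or y = -1.9248

Multiply both sides by (y + 3)(y + 5):
-5(y + 5) + 2(y + 3) = -4(y + 3)(y + 5).
Expand and collect terms: -4y² - 29y - 41 = 0.
By the quadratic formula, y = (29 ± √185) / -8, so y ≈ -5.3252 or y ≈ -1.9248.
Neither value makes a denominator zero (y ≠ -3, y ≠ -5), so both are valid.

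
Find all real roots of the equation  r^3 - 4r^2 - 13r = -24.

Rearrange: r^3 - 4r^2 - 13r + 24 = 0.
Possible rational roots are divisors of 24. Testing r = -3 gives 0, so (r + 3) is a factor.
Divide: r^3 - 4r^2 - 13r + 24 = (r + 3)(r^2 - 7r + 8).
Apply the quadratic formula to r^2 - 7r + 8 = 0: r = (7 +/- sqrt(17))/2, i.e. r ~= 5.5616 or r ~= 1.4384.

r = -3 or r = 1.4384 or r = 5.5616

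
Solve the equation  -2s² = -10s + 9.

s = 1.1771 or s = 3.8229

Rearrange to standard form: -2s² + 10s - 9 = 0.
Discriminant: (10)² − 4·(-2)·(-9) = 28.
Quadratic formula: s = (-10 ± √28) / (-4).
So s = 5/2 - √(7)/2 ≈ 1.1771 or s = √(7)/2 + 5/2 ≈ 3.8229.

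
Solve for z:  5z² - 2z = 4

Rearrange to standard form: 5z² - 2z - 4 = 0.
Discriminant: (-2)² − 4·5·(-4) = 84.
Quadratic formula: z = (2 ± √84) / 10.
So z = 1/5 + √(21)/5 ≈ 1.1165 or z = 1/5 - √(21)/5 ≈ -0.7165.

z = -0.7165 or z = 1.1165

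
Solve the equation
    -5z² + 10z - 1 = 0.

Discriminant: (10)² − 4·(-5)·(-1) = 80.
Quadratic formula: z = (-10 ± √80) / (-10).
So z = 1 - 2·√(5)/5 ≈ 0.1056 or z = 2·√(5)/5 + 1 ≈ 1.8944.

z = 0.1056 or z = 1.8944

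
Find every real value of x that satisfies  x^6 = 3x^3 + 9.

x = -1.2285 or x = 1.6932

Let u = x^3. The equation becomes u^2 - 3u - 9 = 0.
By the quadratic formula, u = 3/2 + 3*sqrt(5)/2 or u = 3/2 - 3*sqrt(5)/2.
x^3 = 3/2 + 3*sqrt(5)/2 gives x = (3/2 + 3*sqrt(5)/2)^(1/3) ~= 1.6932.
x^3 = 3/2 - 3*sqrt(5)/2 gives x = -(-3/2 + 3*sqrt(5)/2)^(1/3) ~= -1.2285.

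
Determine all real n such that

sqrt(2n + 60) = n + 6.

Square both sides: 2n + 60 = (n + 6)^2.
Expand and rearrange: n^2 + 10n - 24 = 0.
Solving gives n = 2 or n = -12.
Check each candidate in the original equation:
  n = 2: sqrt(64) = 8, while n + 6 = 8 — valid.
  n = -12: sqrt(36) = 6, while n + 6 = -6 — extraneous.

n = 2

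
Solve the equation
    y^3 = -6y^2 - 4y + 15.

Rearrange: y^3 + 6y^2 + 4y - 15 = 0.
Possible rational roots are divisors of -15. Testing y = -3 gives 0, so (y + 3) is a factor.
Divide: y^3 + 6y^2 + 4y - 15 = (y + 3)(y^2 + 3y - 5).
Apply the quadratic formula to y^2 + 3y - 5 = 0: y = (-3 +/- sqrt(29))/2, i.e. y ~= 1.1926 or y ~= -4.1926.

y = -4.1926 or y = -3 or y = 1.1926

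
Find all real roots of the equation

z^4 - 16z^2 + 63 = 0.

Let u = z^2. The equation becomes u^2 - 16u + 63 = 0.
Factor: (u - 9)(u - 7) = 0, so u = 9 or u = 7.
z^2 = 9 gives z = +/-3.
z^2 = 7 gives z = +/-sqrt(7) ~= +/-2.6458.

z = -3 or z = -2.6458 or z = 2.6458 or z = 3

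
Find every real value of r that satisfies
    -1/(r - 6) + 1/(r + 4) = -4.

r = -4.244 or r = 6.244

Multiply both sides by (r - 6)(r + 4):
-(r + 4) + (r - 6) = -4(r - 6)(r + 4).
Expand and collect terms: -4r² + 8r + 106 = 0.
By the quadratic formula, r = (-8 ± √1760) / -8, so r ≈ -4.244 or r ≈ 6.244.
Neither value makes a denominator zero (r ≠ 6, r ≠ -4), so both are valid.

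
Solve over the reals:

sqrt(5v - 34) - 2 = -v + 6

Isolate the radical: sqrt(5v - 34) = -v + 8.
Square both sides: 5v - 34 = (-v + 8)^2.
Expand and rearrange: v^2 - 21v + 98 = 0.
Solving gives v = 14 or v = 7.
Check each candidate in the original equation:
  v = 14: sqrt(36) = 6, while -v + 8 = -6 — extraneous.
  v = 7: sqrt(1) = 1, while -v + 8 = 1 — valid.

v = 7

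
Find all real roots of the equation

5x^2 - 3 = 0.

Discriminant: (0)^2 - 4*5*(-3) = 60.
Quadratic formula: x = (0 +/- sqrt(60)) / 10.
So x = sqrt(15)/5 ~= 0.7746 or x = -sqrt(15)/5 ~= -0.7746.

x = -0.7746 or x = 0.7746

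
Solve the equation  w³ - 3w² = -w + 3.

w = 3

Rearrange: w³ - 3w² + w - 3 = 0.
Possible rational roots are divisors of -3. Testing w = 3 gives 0, so (w - 3) is a factor.
Divide: w³ - 3w² + w - 3 = (w - 3)(w² + 1).
The quadratic w² + 1 has discriminant -4 < 0, so no further real roots.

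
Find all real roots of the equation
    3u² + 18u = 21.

Bring every term to one side: 3u² + 18u - 21 = 0.
Factor: 3(u + 7)(u - 1) = 0.
So u = -7 or u = 1.

u = -7 or u = 1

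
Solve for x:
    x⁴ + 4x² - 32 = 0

Let u = x². The equation becomes u² + 4u - 32 = 0.
Factor: (u - 4)(u + 8) = 0, so u = 4 or u = -8.
x² = 4 gives x = ±2.
x² = -8 < 0 has no real solution.

x = -2 or x = 2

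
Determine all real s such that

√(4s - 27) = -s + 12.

s = 9

Square both sides: 4s - 27 = (-s + 12)².
Expand and rearrange: s² - 28s + 171 = 0.
Solving gives s = 19 or s = 9.
Check each candidate in the original equation:
  s = 19: √(49) = 7, while -s + 12 = -7 — extraneous.
  s = 9: √(9) = 3, while -s + 12 = 3 — valid.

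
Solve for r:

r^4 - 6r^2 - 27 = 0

r = -3 or r = 3

Let u = r^2. The equation becomes u^2 - 6u - 27 = 0.
Factor: (u - 9)(u + 3) = 0, so u = 9 or u = -3.
r^2 = 9 gives r = +/-3.
r^2 = -3 < 0 has no real solution.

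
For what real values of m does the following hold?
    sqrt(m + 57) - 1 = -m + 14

Isolate the radical: sqrt(m + 57) = -m + 15.
Square both sides: m + 57 = (-m + 15)^2.
Expand and rearrange: m^2 - 31m + 168 = 0.
Solving gives m = 24 or m = 7.
Check each candidate in the original equation:
  m = 24: sqrt(81) = 9, while -m + 15 = -9 — extraneous.
  m = 7: sqrt(64) = 8, while -m + 15 = 8 — valid.

m = 7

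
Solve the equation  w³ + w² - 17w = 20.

w = -4 or w = -1.1926 or w = 4.1926

Rearrange: w³ + w² - 17w - 20 = 0.
Possible rational roots are divisors of -20. Testing w = -4 gives 0, so (w + 4) is a factor.
Divide: w³ + w² - 17w - 20 = (w + 4)(w² - 3w - 5).
Apply the quadratic formula to w² - 3w - 5 = 0: w = (3 ± √29)/2, i.e. w ≈ 4.1926 or w ≈ -1.1926.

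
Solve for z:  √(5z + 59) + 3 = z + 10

z = 1

Isolate the radical: √(5z + 59) = z + 7.
Square both sides: 5z + 59 = (z + 7)².
Expand and rearrange: z² + 9z - 10 = 0.
Solving gives z = 1 or z = -10.
Check each candidate in the original equation:
  z = 1: √(64) = 8, while z + 7 = 8 — valid.
  z = -10: √(9) = 3, while z + 7 = -3 — extraneous.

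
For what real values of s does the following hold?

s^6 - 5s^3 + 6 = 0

s = 1.2599 or s = 1.4422

Let u = s^3. The equation becomes u^2 - 5u + 6 = 0.
Factor: (u - 3)(u - 2) = 0, so u = 3 or u = 2.
s^3 = 3 gives s = (3)^(1/3) ~= 1.4422.
s^3 = 2 gives s = (2)^(1/3) ~= 1.2599.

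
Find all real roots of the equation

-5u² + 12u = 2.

u = 0.1802 or u = 2.2198

Rearrange to standard form: -5u² + 12u - 2 = 0.
Discriminant: (12)² − 4·(-5)·(-2) = 104.
Quadratic formula: u = (-12 ± √104) / (-10).
So u = 6/5 - √(26)/5 ≈ 0.1802 or u = √(26)/5 + 6/5 ≈ 2.2198.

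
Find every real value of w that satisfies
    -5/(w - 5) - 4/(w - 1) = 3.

Multiply both sides by (w - 5)(w - 1):
-5(w - 1) - 4(w - 5) = 3(w - 5)(w - 1).
Expand and collect terms: 3w^2 - 9w - 10 = 0.
By the quadratic formula, w = (9 +/- sqrt(201)) / 6, so w ~= 3.8629 or w ~= -0.8629.
Neither value makes a denominator zero (w != 5, w != 1), so both are valid.

w = -0.8629 or w = 3.8629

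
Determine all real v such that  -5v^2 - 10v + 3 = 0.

Discriminant: (-10)^2 - 4*(-5)*3 = 160.
Quadratic formula: v = (10 +/- sqrt(160)) / (-10).
So v = -2*sqrt(10)/5 - 1 ~= -2.2649 or v = -1 + 2*sqrt(10)/5 ~= 0.2649.

v = -2.2649 or v = 0.2649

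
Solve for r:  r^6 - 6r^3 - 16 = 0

Let u = r^3. The equation becomes u^2 - 6u - 16 = 0.
Factor: (u + 2)(u - 8) = 0, so u = -2 or u = 8.
r^3 = -2 gives r = -(2)^(1/3) ~= -1.2599.
r^3 = 8 gives r = 2.

r = -1.2599 or r = 2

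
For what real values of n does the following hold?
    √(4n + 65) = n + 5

n = 4

Square both sides: 4n + 65 = (n + 5)².
Expand and rearrange: n² + 6n - 40 = 0.
Solving gives n = 4 or n = -10.
Check each candidate in the original equation:
  n = 4: √(81) = 9, while n + 5 = 9 — valid.
  n = -10: √(25) = 5, while n + 5 = -5 — extraneous.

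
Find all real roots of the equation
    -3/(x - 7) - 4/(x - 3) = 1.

Multiply both sides by (x - 7)(x - 3):
-3(x - 3) - 4(x - 7) = (x - 7)(x - 3).
Expand and collect terms: x² - 3x - 16 = 0.
By the quadratic formula, x = (3 ± √73) / 2, so x ≈ 5.772 or x ≈ -2.772.
Neither value makes a denominator zero (x ≠ 7, x ≠ 3), so both are valid.

x = -2.772 or x = 5.772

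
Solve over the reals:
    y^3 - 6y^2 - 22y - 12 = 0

y = -2 or y = -0.6904 or y = 8.6904

Possible rational roots are divisors of -12. Testing y = -2 gives 0, so (y + 2) is a factor.
Divide: y^3 - 6y^2 - 22y - 12 = (y + 2)(y^2 - 8y - 6).
Apply the quadratic formula to y^2 - 8y - 6 = 0: y = (8 +/- sqrt(88))/2, i.e. y ~= 8.6904 or y ~= -0.6904.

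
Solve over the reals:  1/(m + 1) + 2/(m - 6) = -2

m = -1.576 or m = 5.076

Multiply both sides by (m + 1)(m - 6):
(m - 6) + 2(m + 1) = -2(m + 1)(m - 6).
Expand and collect terms: -2m^2 + 7m + 16 = 0.
By the quadratic formula, m = (-7 +/- sqrt(177)) / -4, so m ~= -1.576 or m ~= 5.076.
Neither value makes a denominator zero (m != -1, m != 6), so both are valid.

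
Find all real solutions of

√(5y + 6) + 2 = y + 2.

Isolate the radical: √(5y + 6) = y.
Square both sides: 5y + 6 = (y)².
Expand and rearrange: y² - 5y - 6 = 0.
Solving gives y = 6 or y = -1.
Check each candidate in the original equation:
  y = 6: √(36) = 6, while y = 6 — valid.
  y = -1: √(1) = 1, while y = -1 — extraneous.

y = 6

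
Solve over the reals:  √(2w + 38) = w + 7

Square both sides: 2w + 38 = (w + 7)².
Expand and rearrange: w² + 12w + 11 = 0.
Solving gives w = -1 or w = -11.
Check each candidate in the original equation:
  w = -1: √(36) = 6, while w + 7 = 6 — valid.
  w = -11: √(16) = 4, while w + 7 = -4 — extraneous.

w = -1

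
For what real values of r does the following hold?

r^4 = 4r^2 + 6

Let u = r^2. The equation becomes u^2 - 4u - 6 = 0.
By the quadratic formula, u = 2 + sqrt(10) or u = 2 - sqrt(10).
r^2 = 2 + sqrt(10) gives r = +/-sqrt(2 + sqrt(10)) ~= +/-2.2721.
r^2 = 2 - sqrt(10) < 0 has no real solution.

r = -2.2721 or r = 2.2721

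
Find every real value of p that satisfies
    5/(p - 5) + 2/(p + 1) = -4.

p = -1.6165 or p = 3.8665

Multiply both sides by (p - 5)(p + 1):
5(p + 1) + 2(p - 5) = -4(p - 5)(p + 1).
Expand and collect terms: -4p^2 + 9p + 25 = 0.
By the quadratic formula, p = (-9 +/- sqrt(481)) / -8, so p ~= -1.6165 or p ~= 3.8665.
Neither value makes a denominator zero (p != 5, p != -1), so both are valid.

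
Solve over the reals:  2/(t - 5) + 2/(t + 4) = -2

t = -5.1098 or t = 4.1098

Multiply both sides by (t - 5)(t + 4):
2(t + 4) + 2(t - 5) = -2(t - 5)(t + 4).
Expand and collect terms: -2t² - 2t + 42 = 0.
By the quadratic formula, t = (2 ± √340) / -4, so t ≈ -5.1098 or t ≈ 4.1098.
Neither value makes a denominator zero (t ≠ 5, t ≠ -4), so both are valid.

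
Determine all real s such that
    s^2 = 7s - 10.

s = 2 or s = 5

Bring every term to one side: s^2 - 7s + 10 = 0.
Factor: (s - 5)(s - 2) = 0.
So s = 5 or s = 2.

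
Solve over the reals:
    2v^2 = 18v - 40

v = 4 or v = 5

Bring every term to one side: 2v^2 - 18v + 40 = 0.
Factor: 2(v - 4)(v - 5) = 0.
So v = 4 or v = 5.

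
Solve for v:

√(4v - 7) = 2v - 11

v = 8

Square both sides: 4v - 7 = (2v - 11)².
Expand and rearrange: 4v² - 48v + 128 = 0.
Solving gives v = 8 or v = 4.
Check each candidate in the original equation:
  v = 8: √(25) = 5, while 2v - 11 = 5 — valid.
  v = 4: √(9) = 3, while 2v - 11 = -3 — extraneous.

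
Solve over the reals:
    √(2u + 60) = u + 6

Square both sides: 2u + 60 = (u + 6)².
Expand and rearrange: u² + 10u - 24 = 0.
Solving gives u = 2 or u = -12.
Check each candidate in the original equation:
  u = 2: √(64) = 8, while u + 6 = 8 — valid.
  u = -12: √(36) = 6, while u + 6 = -6 — extraneous.

u = 2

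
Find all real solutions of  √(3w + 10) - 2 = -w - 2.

Isolate the radical: √(3w + 10) = -w.
Square both sides: 3w + 10 = (-w)².
Expand and rearrange: w² - 3w - 10 = 0.
Solving gives w = 5 or w = -2.
Check each candidate in the original equation:
  w = 5: √(25) = 5, while -w = -5 — extraneous.
  w = -2: √(4) = 2, while -w = 2 — valid.

w = -2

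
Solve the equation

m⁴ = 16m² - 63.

m = -3 or m = -2.6458 or m = 2.6458 or m = 3

Let u = m². The equation becomes u² - 16u + 63 = 0.
Factor: (u - 7)(u - 9) = 0, so u = 7 or u = 9.
m² = 7 gives m = ±√(7) ≈ ±2.6458.
m² = 9 gives m = ±3.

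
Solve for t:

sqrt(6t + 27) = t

Square both sides: 6t + 27 = (t)^2.
Expand and rearrange: t^2 - 6t - 27 = 0.
Solving gives t = 9 or t = -3.
Check each candidate in the original equation:
  t = 9: sqrt(81) = 9, while t = 9 — valid.
  t = -3: sqrt(9) = 3, while t = -3 — extraneous.

t = 9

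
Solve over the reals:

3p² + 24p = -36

p = -6 or p = -2

Bring every term to one side: 3p² + 24p + 36 = 0.
Factor: 3(p + 2)(p + 6) = 0.
So p = -2 or p = -6.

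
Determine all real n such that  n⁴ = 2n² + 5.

Let u = n². The equation becomes u² - 2u - 5 = 0.
By the quadratic formula, u = 1 + √(6) or u = 1 - √(6).
n² = 1 + √(6) gives n = ±√(1 + √(6)) ≈ ±1.8573.
n² = 1 - √(6) < 0 has no real solution.

n = -1.8573 or n = 1.8573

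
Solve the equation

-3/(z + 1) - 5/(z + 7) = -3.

Multiply both sides by (z + 1)(z + 7):
-3(z + 7) - 5(z + 1) = -3(z + 1)(z + 7).
Expand and collect terms: -3z² - 16z + 5 = 0.
By the quadratic formula, z = (16 ± √316) / -6, so z ≈ -5.6294 or z ≈ 0.2961.
Neither value makes a denominator zero (z ≠ -1, z ≠ -7), so both are valid.

z = -5.6294 or z = 0.2961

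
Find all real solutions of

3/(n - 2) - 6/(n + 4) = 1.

Multiply both sides by (n - 2)(n + 4):
3(n + 4) - 6(n - 2) = (n - 2)(n + 4).
Expand and collect terms: n^2 + 5n - 32 = 0.
By the quadratic formula, n = (-5 +/- sqrt(153)) / 2, so n ~= 3.6847 or n ~= -8.6847.
Neither value makes a denominator zero (n != 2, n != -4), so both are valid.

n = -8.6847 or n = 3.6847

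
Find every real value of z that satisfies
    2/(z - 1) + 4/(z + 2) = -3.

z = -3.5616 or z = 0.5616

Multiply both sides by (z - 1)(z + 2):
2(z + 2) + 4(z - 1) = -3(z - 1)(z + 2).
Expand and collect terms: -3z^2 - 9z + 6 = 0.
By the quadratic formula, z = (9 +/- sqrt(153)) / -6, so z ~= -3.5616 or z ~= 0.5616.
Neither value makes a denominator zero (z != 1, z != -2), so both are valid.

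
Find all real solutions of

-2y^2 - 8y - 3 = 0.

y = -3.5811 or y = -0.4189

Discriminant: (-8)^2 - 4*(-2)*(-3) = 40.
Quadratic formula: y = (8 +/- sqrt(40)) / (-4).
So y = -2 - sqrt(10)/2 ~= -3.5811 or y = -2 + sqrt(10)/2 ~= -0.4189.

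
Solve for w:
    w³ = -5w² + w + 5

w = -5 or w = -1 or w = 1

Rearrange: w³ + 5w² - w - 5 = 0.
Possible rational roots are divisors of -5. Testing w = -1 gives 0, so (w + 1) is a factor.
Divide: w³ + 5w² - w - 5 = (w + 1)(w² + 4w - 5).
Factor the quadratic: w = 1 or w = -5.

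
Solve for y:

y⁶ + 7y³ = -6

Let u = y³. The equation becomes u² + 7u + 6 = 0.
Factor: (u + 1)(u + 6) = 0, so u = -1 or u = -6.
y³ = -1 gives y = -1.
y³ = -6 gives y = -∛(6) ≈ -1.8171.

y = -1.8171 or y = -1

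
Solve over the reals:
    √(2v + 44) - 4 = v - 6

Isolate the radical: √(2v + 44) = v - 2.
Square both sides: 2v + 44 = (v - 2)².
Expand and rearrange: v² - 6v - 40 = 0.
Solving gives v = 10 or v = -4.
Check each candidate in the original equation:
  v = 10: √(64) = 8, while v - 2 = 8 — valid.
  v = -4: √(36) = 6, while v - 2 = -6 — extraneous.

v = 10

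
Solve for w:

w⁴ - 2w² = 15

w = -2.2361 or w = 2.2361

Let u = w². The equation becomes u² - 2u - 15 = 0.
Factor: (u - 5)(u + 3) = 0, so u = 5 or u = -3.
w² = 5 gives w = ±√(5) ≈ ±2.2361.
w² = -3 < 0 has no real solution.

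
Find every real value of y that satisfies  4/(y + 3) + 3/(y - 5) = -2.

y = -5.3394 or y = 3.8394

Multiply both sides by (y + 3)(y - 5):
4(y - 5) + 3(y + 3) = -2(y + 3)(y - 5).
Expand and collect terms: -2y² - 3y + 41 = 0.
By the quadratic formula, y = (3 ± √337) / -4, so y ≈ -5.3394 or y ≈ 3.8394.
Neither value makes a denominator zero (y ≠ -3, y ≠ 5), so both are valid.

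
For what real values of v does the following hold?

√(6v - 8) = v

Square both sides: 6v - 8 = (v)².
Expand and rearrange: v² - 6v + 8 = 0.
Solving gives v = 4 or v = 2.
Check each candidate in the original equation:
  v = 4: √(16) = 4, while v = 4 — valid.
  v = 2: √(4) = 2, while v = 2 — valid.

v = 2 or v = 4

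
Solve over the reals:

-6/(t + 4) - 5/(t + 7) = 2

Multiply both sides by (t + 4)(t + 7):
-6(t + 7) - 5(t + 4) = 2(t + 4)(t + 7).
Expand and collect terms: 2t² + 33t + 118 = 0.
By the quadratic formula, t = (-33 ± √145) / 4, so t ≈ -5.2396 or t ≈ -11.2604.
Neither value makes a denominator zero (t ≠ -4, t ≠ -7), so both are valid.

t = -11.2604 or t = -5.2396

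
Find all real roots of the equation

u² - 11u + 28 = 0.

u = 4 or u = 7

Factor: (u - 4)(u - 7) = 0.
So u = 4 or u = 7.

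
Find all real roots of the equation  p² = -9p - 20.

p = -5 or p = -4

Bring every term to one side: p² + 9p + 20 = 0.
Factor: (p + 4)(p + 5) = 0.
So p = -4 or p = -5.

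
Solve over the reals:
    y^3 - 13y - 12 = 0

Possible rational roots are divisors of -12. Testing y = -1 gives 0, so (y + 1) is a factor.
Divide: y^3 - 13y - 12 = (y + 1)(y^2 - y - 12).
Factor the quadratic: y = 4 or y = -3.

y = -3 or y = -1 or y = 4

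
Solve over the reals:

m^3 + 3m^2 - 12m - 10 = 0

m = -5 or m = -0.7321 or m = 2.7321

Possible rational roots are divisors of -10. Testing m = -5 gives 0, so (m + 5) is a factor.
Divide: m^3 + 3m^2 - 12m - 10 = (m + 5)(m^2 - 2m - 2).
Apply the quadratic formula to m^2 - 2m - 2 = 0: m = (2 +/- sqrt(12))/2, i.e. m ~= 2.7321 or m ~= -0.7321.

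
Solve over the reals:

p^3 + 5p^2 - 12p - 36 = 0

p = -6 or p = -2 or p = 3

Possible rational roots are divisors of -36. Testing p = 3 gives 0, so (p - 3) is a factor.
Divide: p^3 + 5p^2 - 12p - 36 = (p - 3)(p^2 + 8p + 12).
Factor the quadratic: p = -2 or p = -6.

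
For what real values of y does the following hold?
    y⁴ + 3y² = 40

y = -2.2361 or y = 2.2361

Let u = y². The equation becomes u² + 3u - 40 = 0.
Factor: (u + 8)(u - 5) = 0, so u = -8 or u = 5.
y² = -8 < 0 has no real solution.
y² = 5 gives y = ±√(5) ≈ ±2.2361.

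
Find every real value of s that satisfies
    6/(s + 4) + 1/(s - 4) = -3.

Multiply both sides by (s + 4)(s - 4):
6(s - 4) + (s + 4) = -3(s + 4)(s - 4).
Expand and collect terms: -3s^2 - 7s + 68 = 0.
By the quadratic formula, s = (7 +/- sqrt(865)) / -6, so s ~= -6.0685 or s ~= 3.7351.
Neither value makes a denominator zero (s != -4, s != 4), so both are valid.

s = -6.0685 or s = 3.7351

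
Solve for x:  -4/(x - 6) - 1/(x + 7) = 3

Multiply both sides by (x - 6)(x + 7):
-4(x + 7) - (x - 6) = 3(x - 6)(x + 7).
Expand and collect terms: 3x² + 8x - 104 = 0.
By the quadratic formula, x = (-8 ± √1312) / 6, so x ≈ 4.7036 or x ≈ -7.3703.
Neither value makes a denominator zero (x ≠ 6, x ≠ -7), so both are valid.

x = -7.3703 or x = 4.7036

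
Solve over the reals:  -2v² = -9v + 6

v = 0.8139 or v = 3.6861

Rearrange to standard form: -2v² + 9v - 6 = 0.
Discriminant: (9)² − 4·(-2)·(-6) = 33.
Quadratic formula: v = (-9 ± √33) / (-4).
So v = 9/4 - √(33)/4 ≈ 0.8139 or v = √(33)/4 + 9/4 ≈ 3.6861.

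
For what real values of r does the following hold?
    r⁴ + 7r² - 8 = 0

r = -1 or r = 1

Let u = r². The equation becomes u² + 7u - 8 = 0.
Factor: (u - 1)(u + 8) = 0, so u = 1 or u = -8.
r² = 1 gives r = ±1.
r² = -8 < 0 has no real solution.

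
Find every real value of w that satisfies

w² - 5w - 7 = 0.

Discriminant: (-5)² − 4·1·(-7) = 53.
Quadratic formula: w = (5 ± √53) / 2.
So w = 5/2 + √(53)/2 ≈ 6.1401 or w = 5/2 - √(53)/2 ≈ -1.1401.

w = -1.1401 or w = 6.1401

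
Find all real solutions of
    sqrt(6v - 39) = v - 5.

v = 8

Square both sides: 6v - 39 = (v - 5)^2.
Expand and rearrange: v^2 - 16v + 64 = 0.
This gives the repeated root v = 8.
Check in the original equation:
  v = 8: sqrt(9) = 3, while v - 5 = 3 — valid.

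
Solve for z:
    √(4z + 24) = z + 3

z = 3

Square both sides: 4z + 24 = (z + 3)².
Expand and rearrange: z² + 2z - 15 = 0.
Solving gives z = 3 or z = -5.
Check each candidate in the original equation:
  z = 3: √(36) = 6, while z + 3 = 6 — valid.
  z = -5: √(4) = 2, while z + 3 = -2 — extraneous.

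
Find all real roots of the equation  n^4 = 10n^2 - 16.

Let u = n^2. The equation becomes u^2 - 10u + 16 = 0.
Factor: (u - 8)(u - 2) = 0, so u = 8 or u = 2.
n^2 = 8 gives n = +/-2*sqrt(2) ~= +/-2.8284.
n^2 = 2 gives n = +/-sqrt(2) ~= +/-1.4142.

n = -2.8284 or n = -1.4142 or n = 1.4142 or n = 2.8284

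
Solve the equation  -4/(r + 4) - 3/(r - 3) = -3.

Multiply both sides by (r + 4)(r - 3):
-4(r - 3) - 3(r + 4) = -3(r + 4)(r - 3).
Expand and collect terms: -3r² + 4r + 36 = 0.
By the quadratic formula, r = (-4 ± √448) / -6, so r ≈ -2.861 or r ≈ 4.1943.
Neither value makes a denominator zero (r ≠ -4, r ≠ 3), so both are valid.

r = -2.861 or r = 4.1943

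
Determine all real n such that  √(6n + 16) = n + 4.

n = -2 or n = 0

Square both sides: 6n + 16 = (n + 4)².
Expand and rearrange: n² + 2n = 0.
Solving gives n = 0 or n = -2.
Check each candidate in the original equation:
  n = 0: √(16) = 4, while n + 4 = 4 — valid.
  n = -2: √(4) = 2, while n + 4 = 2 — valid.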